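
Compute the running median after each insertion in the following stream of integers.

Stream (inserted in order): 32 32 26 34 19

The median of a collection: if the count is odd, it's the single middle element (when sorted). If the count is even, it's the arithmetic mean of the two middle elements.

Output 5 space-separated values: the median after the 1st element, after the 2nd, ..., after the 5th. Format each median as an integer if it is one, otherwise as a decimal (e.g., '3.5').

Answer: 32 32 32 32 32

Derivation:
Step 1: insert 32 -> lo=[32] (size 1, max 32) hi=[] (size 0) -> median=32
Step 2: insert 32 -> lo=[32] (size 1, max 32) hi=[32] (size 1, min 32) -> median=32
Step 3: insert 26 -> lo=[26, 32] (size 2, max 32) hi=[32] (size 1, min 32) -> median=32
Step 4: insert 34 -> lo=[26, 32] (size 2, max 32) hi=[32, 34] (size 2, min 32) -> median=32
Step 5: insert 19 -> lo=[19, 26, 32] (size 3, max 32) hi=[32, 34] (size 2, min 32) -> median=32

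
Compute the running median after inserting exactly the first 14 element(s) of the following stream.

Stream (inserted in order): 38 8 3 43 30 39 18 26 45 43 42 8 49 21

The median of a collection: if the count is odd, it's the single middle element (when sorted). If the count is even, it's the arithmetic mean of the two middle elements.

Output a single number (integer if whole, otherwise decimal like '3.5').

Step 1: insert 38 -> lo=[38] (size 1, max 38) hi=[] (size 0) -> median=38
Step 2: insert 8 -> lo=[8] (size 1, max 8) hi=[38] (size 1, min 38) -> median=23
Step 3: insert 3 -> lo=[3, 8] (size 2, max 8) hi=[38] (size 1, min 38) -> median=8
Step 4: insert 43 -> lo=[3, 8] (size 2, max 8) hi=[38, 43] (size 2, min 38) -> median=23
Step 5: insert 30 -> lo=[3, 8, 30] (size 3, max 30) hi=[38, 43] (size 2, min 38) -> median=30
Step 6: insert 39 -> lo=[3, 8, 30] (size 3, max 30) hi=[38, 39, 43] (size 3, min 38) -> median=34
Step 7: insert 18 -> lo=[3, 8, 18, 30] (size 4, max 30) hi=[38, 39, 43] (size 3, min 38) -> median=30
Step 8: insert 26 -> lo=[3, 8, 18, 26] (size 4, max 26) hi=[30, 38, 39, 43] (size 4, min 30) -> median=28
Step 9: insert 45 -> lo=[3, 8, 18, 26, 30] (size 5, max 30) hi=[38, 39, 43, 45] (size 4, min 38) -> median=30
Step 10: insert 43 -> lo=[3, 8, 18, 26, 30] (size 5, max 30) hi=[38, 39, 43, 43, 45] (size 5, min 38) -> median=34
Step 11: insert 42 -> lo=[3, 8, 18, 26, 30, 38] (size 6, max 38) hi=[39, 42, 43, 43, 45] (size 5, min 39) -> median=38
Step 12: insert 8 -> lo=[3, 8, 8, 18, 26, 30] (size 6, max 30) hi=[38, 39, 42, 43, 43, 45] (size 6, min 38) -> median=34
Step 13: insert 49 -> lo=[3, 8, 8, 18, 26, 30, 38] (size 7, max 38) hi=[39, 42, 43, 43, 45, 49] (size 6, min 39) -> median=38
Step 14: insert 21 -> lo=[3, 8, 8, 18, 21, 26, 30] (size 7, max 30) hi=[38, 39, 42, 43, 43, 45, 49] (size 7, min 38) -> median=34

Answer: 34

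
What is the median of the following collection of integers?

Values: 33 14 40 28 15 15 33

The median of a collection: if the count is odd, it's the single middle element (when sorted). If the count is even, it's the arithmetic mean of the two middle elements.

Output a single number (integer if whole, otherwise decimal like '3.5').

Step 1: insert 33 -> lo=[33] (size 1, max 33) hi=[] (size 0) -> median=33
Step 2: insert 14 -> lo=[14] (size 1, max 14) hi=[33] (size 1, min 33) -> median=23.5
Step 3: insert 40 -> lo=[14, 33] (size 2, max 33) hi=[40] (size 1, min 40) -> median=33
Step 4: insert 28 -> lo=[14, 28] (size 2, max 28) hi=[33, 40] (size 2, min 33) -> median=30.5
Step 5: insert 15 -> lo=[14, 15, 28] (size 3, max 28) hi=[33, 40] (size 2, min 33) -> median=28
Step 6: insert 15 -> lo=[14, 15, 15] (size 3, max 15) hi=[28, 33, 40] (size 3, min 28) -> median=21.5
Step 7: insert 33 -> lo=[14, 15, 15, 28] (size 4, max 28) hi=[33, 33, 40] (size 3, min 33) -> median=28

Answer: 28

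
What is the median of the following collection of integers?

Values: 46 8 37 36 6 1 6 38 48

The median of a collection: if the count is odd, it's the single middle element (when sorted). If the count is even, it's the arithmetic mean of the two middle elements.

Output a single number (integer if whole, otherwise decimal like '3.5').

Answer: 36

Derivation:
Step 1: insert 46 -> lo=[46] (size 1, max 46) hi=[] (size 0) -> median=46
Step 2: insert 8 -> lo=[8] (size 1, max 8) hi=[46] (size 1, min 46) -> median=27
Step 3: insert 37 -> lo=[8, 37] (size 2, max 37) hi=[46] (size 1, min 46) -> median=37
Step 4: insert 36 -> lo=[8, 36] (size 2, max 36) hi=[37, 46] (size 2, min 37) -> median=36.5
Step 5: insert 6 -> lo=[6, 8, 36] (size 3, max 36) hi=[37, 46] (size 2, min 37) -> median=36
Step 6: insert 1 -> lo=[1, 6, 8] (size 3, max 8) hi=[36, 37, 46] (size 3, min 36) -> median=22
Step 7: insert 6 -> lo=[1, 6, 6, 8] (size 4, max 8) hi=[36, 37, 46] (size 3, min 36) -> median=8
Step 8: insert 38 -> lo=[1, 6, 6, 8] (size 4, max 8) hi=[36, 37, 38, 46] (size 4, min 36) -> median=22
Step 9: insert 48 -> lo=[1, 6, 6, 8, 36] (size 5, max 36) hi=[37, 38, 46, 48] (size 4, min 37) -> median=36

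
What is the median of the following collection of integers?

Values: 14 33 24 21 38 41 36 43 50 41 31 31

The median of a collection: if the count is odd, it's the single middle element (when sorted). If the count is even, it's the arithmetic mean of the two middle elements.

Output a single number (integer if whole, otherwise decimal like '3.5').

Answer: 34.5

Derivation:
Step 1: insert 14 -> lo=[14] (size 1, max 14) hi=[] (size 0) -> median=14
Step 2: insert 33 -> lo=[14] (size 1, max 14) hi=[33] (size 1, min 33) -> median=23.5
Step 3: insert 24 -> lo=[14, 24] (size 2, max 24) hi=[33] (size 1, min 33) -> median=24
Step 4: insert 21 -> lo=[14, 21] (size 2, max 21) hi=[24, 33] (size 2, min 24) -> median=22.5
Step 5: insert 38 -> lo=[14, 21, 24] (size 3, max 24) hi=[33, 38] (size 2, min 33) -> median=24
Step 6: insert 41 -> lo=[14, 21, 24] (size 3, max 24) hi=[33, 38, 41] (size 3, min 33) -> median=28.5
Step 7: insert 36 -> lo=[14, 21, 24, 33] (size 4, max 33) hi=[36, 38, 41] (size 3, min 36) -> median=33
Step 8: insert 43 -> lo=[14, 21, 24, 33] (size 4, max 33) hi=[36, 38, 41, 43] (size 4, min 36) -> median=34.5
Step 9: insert 50 -> lo=[14, 21, 24, 33, 36] (size 5, max 36) hi=[38, 41, 43, 50] (size 4, min 38) -> median=36
Step 10: insert 41 -> lo=[14, 21, 24, 33, 36] (size 5, max 36) hi=[38, 41, 41, 43, 50] (size 5, min 38) -> median=37
Step 11: insert 31 -> lo=[14, 21, 24, 31, 33, 36] (size 6, max 36) hi=[38, 41, 41, 43, 50] (size 5, min 38) -> median=36
Step 12: insert 31 -> lo=[14, 21, 24, 31, 31, 33] (size 6, max 33) hi=[36, 38, 41, 41, 43, 50] (size 6, min 36) -> median=34.5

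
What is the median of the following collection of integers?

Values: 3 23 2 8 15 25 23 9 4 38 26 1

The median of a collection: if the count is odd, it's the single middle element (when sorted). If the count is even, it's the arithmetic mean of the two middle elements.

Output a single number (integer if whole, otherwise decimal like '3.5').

Step 1: insert 3 -> lo=[3] (size 1, max 3) hi=[] (size 0) -> median=3
Step 2: insert 23 -> lo=[3] (size 1, max 3) hi=[23] (size 1, min 23) -> median=13
Step 3: insert 2 -> lo=[2, 3] (size 2, max 3) hi=[23] (size 1, min 23) -> median=3
Step 4: insert 8 -> lo=[2, 3] (size 2, max 3) hi=[8, 23] (size 2, min 8) -> median=5.5
Step 5: insert 15 -> lo=[2, 3, 8] (size 3, max 8) hi=[15, 23] (size 2, min 15) -> median=8
Step 6: insert 25 -> lo=[2, 3, 8] (size 3, max 8) hi=[15, 23, 25] (size 3, min 15) -> median=11.5
Step 7: insert 23 -> lo=[2, 3, 8, 15] (size 4, max 15) hi=[23, 23, 25] (size 3, min 23) -> median=15
Step 8: insert 9 -> lo=[2, 3, 8, 9] (size 4, max 9) hi=[15, 23, 23, 25] (size 4, min 15) -> median=12
Step 9: insert 4 -> lo=[2, 3, 4, 8, 9] (size 5, max 9) hi=[15, 23, 23, 25] (size 4, min 15) -> median=9
Step 10: insert 38 -> lo=[2, 3, 4, 8, 9] (size 5, max 9) hi=[15, 23, 23, 25, 38] (size 5, min 15) -> median=12
Step 11: insert 26 -> lo=[2, 3, 4, 8, 9, 15] (size 6, max 15) hi=[23, 23, 25, 26, 38] (size 5, min 23) -> median=15
Step 12: insert 1 -> lo=[1, 2, 3, 4, 8, 9] (size 6, max 9) hi=[15, 23, 23, 25, 26, 38] (size 6, min 15) -> median=12

Answer: 12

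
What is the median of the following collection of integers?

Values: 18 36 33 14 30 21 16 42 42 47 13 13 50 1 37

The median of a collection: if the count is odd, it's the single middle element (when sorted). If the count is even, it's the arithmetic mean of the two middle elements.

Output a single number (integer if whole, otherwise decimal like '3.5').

Step 1: insert 18 -> lo=[18] (size 1, max 18) hi=[] (size 0) -> median=18
Step 2: insert 36 -> lo=[18] (size 1, max 18) hi=[36] (size 1, min 36) -> median=27
Step 3: insert 33 -> lo=[18, 33] (size 2, max 33) hi=[36] (size 1, min 36) -> median=33
Step 4: insert 14 -> lo=[14, 18] (size 2, max 18) hi=[33, 36] (size 2, min 33) -> median=25.5
Step 5: insert 30 -> lo=[14, 18, 30] (size 3, max 30) hi=[33, 36] (size 2, min 33) -> median=30
Step 6: insert 21 -> lo=[14, 18, 21] (size 3, max 21) hi=[30, 33, 36] (size 3, min 30) -> median=25.5
Step 7: insert 16 -> lo=[14, 16, 18, 21] (size 4, max 21) hi=[30, 33, 36] (size 3, min 30) -> median=21
Step 8: insert 42 -> lo=[14, 16, 18, 21] (size 4, max 21) hi=[30, 33, 36, 42] (size 4, min 30) -> median=25.5
Step 9: insert 42 -> lo=[14, 16, 18, 21, 30] (size 5, max 30) hi=[33, 36, 42, 42] (size 4, min 33) -> median=30
Step 10: insert 47 -> lo=[14, 16, 18, 21, 30] (size 5, max 30) hi=[33, 36, 42, 42, 47] (size 5, min 33) -> median=31.5
Step 11: insert 13 -> lo=[13, 14, 16, 18, 21, 30] (size 6, max 30) hi=[33, 36, 42, 42, 47] (size 5, min 33) -> median=30
Step 12: insert 13 -> lo=[13, 13, 14, 16, 18, 21] (size 6, max 21) hi=[30, 33, 36, 42, 42, 47] (size 6, min 30) -> median=25.5
Step 13: insert 50 -> lo=[13, 13, 14, 16, 18, 21, 30] (size 7, max 30) hi=[33, 36, 42, 42, 47, 50] (size 6, min 33) -> median=30
Step 14: insert 1 -> lo=[1, 13, 13, 14, 16, 18, 21] (size 7, max 21) hi=[30, 33, 36, 42, 42, 47, 50] (size 7, min 30) -> median=25.5
Step 15: insert 37 -> lo=[1, 13, 13, 14, 16, 18, 21, 30] (size 8, max 30) hi=[33, 36, 37, 42, 42, 47, 50] (size 7, min 33) -> median=30

Answer: 30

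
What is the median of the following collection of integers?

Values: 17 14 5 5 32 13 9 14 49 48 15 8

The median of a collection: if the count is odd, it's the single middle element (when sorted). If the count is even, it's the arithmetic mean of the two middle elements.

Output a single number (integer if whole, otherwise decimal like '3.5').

Answer: 14

Derivation:
Step 1: insert 17 -> lo=[17] (size 1, max 17) hi=[] (size 0) -> median=17
Step 2: insert 14 -> lo=[14] (size 1, max 14) hi=[17] (size 1, min 17) -> median=15.5
Step 3: insert 5 -> lo=[5, 14] (size 2, max 14) hi=[17] (size 1, min 17) -> median=14
Step 4: insert 5 -> lo=[5, 5] (size 2, max 5) hi=[14, 17] (size 2, min 14) -> median=9.5
Step 5: insert 32 -> lo=[5, 5, 14] (size 3, max 14) hi=[17, 32] (size 2, min 17) -> median=14
Step 6: insert 13 -> lo=[5, 5, 13] (size 3, max 13) hi=[14, 17, 32] (size 3, min 14) -> median=13.5
Step 7: insert 9 -> lo=[5, 5, 9, 13] (size 4, max 13) hi=[14, 17, 32] (size 3, min 14) -> median=13
Step 8: insert 14 -> lo=[5, 5, 9, 13] (size 4, max 13) hi=[14, 14, 17, 32] (size 4, min 14) -> median=13.5
Step 9: insert 49 -> lo=[5, 5, 9, 13, 14] (size 5, max 14) hi=[14, 17, 32, 49] (size 4, min 14) -> median=14
Step 10: insert 48 -> lo=[5, 5, 9, 13, 14] (size 5, max 14) hi=[14, 17, 32, 48, 49] (size 5, min 14) -> median=14
Step 11: insert 15 -> lo=[5, 5, 9, 13, 14, 14] (size 6, max 14) hi=[15, 17, 32, 48, 49] (size 5, min 15) -> median=14
Step 12: insert 8 -> lo=[5, 5, 8, 9, 13, 14] (size 6, max 14) hi=[14, 15, 17, 32, 48, 49] (size 6, min 14) -> median=14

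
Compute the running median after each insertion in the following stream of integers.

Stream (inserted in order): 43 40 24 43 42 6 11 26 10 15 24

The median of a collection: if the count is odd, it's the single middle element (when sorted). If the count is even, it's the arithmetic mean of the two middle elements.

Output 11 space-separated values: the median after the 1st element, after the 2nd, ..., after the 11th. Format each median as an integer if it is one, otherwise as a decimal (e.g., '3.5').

Answer: 43 41.5 40 41.5 42 41 40 33 26 25 24

Derivation:
Step 1: insert 43 -> lo=[43] (size 1, max 43) hi=[] (size 0) -> median=43
Step 2: insert 40 -> lo=[40] (size 1, max 40) hi=[43] (size 1, min 43) -> median=41.5
Step 3: insert 24 -> lo=[24, 40] (size 2, max 40) hi=[43] (size 1, min 43) -> median=40
Step 4: insert 43 -> lo=[24, 40] (size 2, max 40) hi=[43, 43] (size 2, min 43) -> median=41.5
Step 5: insert 42 -> lo=[24, 40, 42] (size 3, max 42) hi=[43, 43] (size 2, min 43) -> median=42
Step 6: insert 6 -> lo=[6, 24, 40] (size 3, max 40) hi=[42, 43, 43] (size 3, min 42) -> median=41
Step 7: insert 11 -> lo=[6, 11, 24, 40] (size 4, max 40) hi=[42, 43, 43] (size 3, min 42) -> median=40
Step 8: insert 26 -> lo=[6, 11, 24, 26] (size 4, max 26) hi=[40, 42, 43, 43] (size 4, min 40) -> median=33
Step 9: insert 10 -> lo=[6, 10, 11, 24, 26] (size 5, max 26) hi=[40, 42, 43, 43] (size 4, min 40) -> median=26
Step 10: insert 15 -> lo=[6, 10, 11, 15, 24] (size 5, max 24) hi=[26, 40, 42, 43, 43] (size 5, min 26) -> median=25
Step 11: insert 24 -> lo=[6, 10, 11, 15, 24, 24] (size 6, max 24) hi=[26, 40, 42, 43, 43] (size 5, min 26) -> median=24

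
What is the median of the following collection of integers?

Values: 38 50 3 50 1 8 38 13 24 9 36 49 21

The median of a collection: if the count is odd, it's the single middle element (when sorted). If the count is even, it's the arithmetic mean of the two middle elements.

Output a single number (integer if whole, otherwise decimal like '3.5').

Answer: 24

Derivation:
Step 1: insert 38 -> lo=[38] (size 1, max 38) hi=[] (size 0) -> median=38
Step 2: insert 50 -> lo=[38] (size 1, max 38) hi=[50] (size 1, min 50) -> median=44
Step 3: insert 3 -> lo=[3, 38] (size 2, max 38) hi=[50] (size 1, min 50) -> median=38
Step 4: insert 50 -> lo=[3, 38] (size 2, max 38) hi=[50, 50] (size 2, min 50) -> median=44
Step 5: insert 1 -> lo=[1, 3, 38] (size 3, max 38) hi=[50, 50] (size 2, min 50) -> median=38
Step 6: insert 8 -> lo=[1, 3, 8] (size 3, max 8) hi=[38, 50, 50] (size 3, min 38) -> median=23
Step 7: insert 38 -> lo=[1, 3, 8, 38] (size 4, max 38) hi=[38, 50, 50] (size 3, min 38) -> median=38
Step 8: insert 13 -> lo=[1, 3, 8, 13] (size 4, max 13) hi=[38, 38, 50, 50] (size 4, min 38) -> median=25.5
Step 9: insert 24 -> lo=[1, 3, 8, 13, 24] (size 5, max 24) hi=[38, 38, 50, 50] (size 4, min 38) -> median=24
Step 10: insert 9 -> lo=[1, 3, 8, 9, 13] (size 5, max 13) hi=[24, 38, 38, 50, 50] (size 5, min 24) -> median=18.5
Step 11: insert 36 -> lo=[1, 3, 8, 9, 13, 24] (size 6, max 24) hi=[36, 38, 38, 50, 50] (size 5, min 36) -> median=24
Step 12: insert 49 -> lo=[1, 3, 8, 9, 13, 24] (size 6, max 24) hi=[36, 38, 38, 49, 50, 50] (size 6, min 36) -> median=30
Step 13: insert 21 -> lo=[1, 3, 8, 9, 13, 21, 24] (size 7, max 24) hi=[36, 38, 38, 49, 50, 50] (size 6, min 36) -> median=24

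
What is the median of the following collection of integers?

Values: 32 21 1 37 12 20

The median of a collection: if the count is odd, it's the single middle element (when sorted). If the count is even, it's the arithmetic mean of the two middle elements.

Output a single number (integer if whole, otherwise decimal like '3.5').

Step 1: insert 32 -> lo=[32] (size 1, max 32) hi=[] (size 0) -> median=32
Step 2: insert 21 -> lo=[21] (size 1, max 21) hi=[32] (size 1, min 32) -> median=26.5
Step 3: insert 1 -> lo=[1, 21] (size 2, max 21) hi=[32] (size 1, min 32) -> median=21
Step 4: insert 37 -> lo=[1, 21] (size 2, max 21) hi=[32, 37] (size 2, min 32) -> median=26.5
Step 5: insert 12 -> lo=[1, 12, 21] (size 3, max 21) hi=[32, 37] (size 2, min 32) -> median=21
Step 6: insert 20 -> lo=[1, 12, 20] (size 3, max 20) hi=[21, 32, 37] (size 3, min 21) -> median=20.5

Answer: 20.5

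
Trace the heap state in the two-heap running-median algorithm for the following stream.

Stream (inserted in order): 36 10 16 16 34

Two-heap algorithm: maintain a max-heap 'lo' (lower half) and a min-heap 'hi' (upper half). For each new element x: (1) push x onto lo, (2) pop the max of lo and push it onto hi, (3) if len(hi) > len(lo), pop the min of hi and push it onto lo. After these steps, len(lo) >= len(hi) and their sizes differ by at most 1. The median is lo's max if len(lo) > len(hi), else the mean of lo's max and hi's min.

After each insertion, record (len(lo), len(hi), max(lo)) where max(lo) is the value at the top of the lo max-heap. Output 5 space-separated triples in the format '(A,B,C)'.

Answer: (1,0,36) (1,1,10) (2,1,16) (2,2,16) (3,2,16)

Derivation:
Step 1: insert 36 -> lo=[36] hi=[] -> (len(lo)=1, len(hi)=0, max(lo)=36)
Step 2: insert 10 -> lo=[10] hi=[36] -> (len(lo)=1, len(hi)=1, max(lo)=10)
Step 3: insert 16 -> lo=[10, 16] hi=[36] -> (len(lo)=2, len(hi)=1, max(lo)=16)
Step 4: insert 16 -> lo=[10, 16] hi=[16, 36] -> (len(lo)=2, len(hi)=2, max(lo)=16)
Step 5: insert 34 -> lo=[10, 16, 16] hi=[34, 36] -> (len(lo)=3, len(hi)=2, max(lo)=16)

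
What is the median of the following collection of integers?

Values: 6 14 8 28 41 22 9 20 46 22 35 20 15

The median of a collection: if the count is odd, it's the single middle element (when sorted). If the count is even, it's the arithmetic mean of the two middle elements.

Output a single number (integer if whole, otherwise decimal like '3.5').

Step 1: insert 6 -> lo=[6] (size 1, max 6) hi=[] (size 0) -> median=6
Step 2: insert 14 -> lo=[6] (size 1, max 6) hi=[14] (size 1, min 14) -> median=10
Step 3: insert 8 -> lo=[6, 8] (size 2, max 8) hi=[14] (size 1, min 14) -> median=8
Step 4: insert 28 -> lo=[6, 8] (size 2, max 8) hi=[14, 28] (size 2, min 14) -> median=11
Step 5: insert 41 -> lo=[6, 8, 14] (size 3, max 14) hi=[28, 41] (size 2, min 28) -> median=14
Step 6: insert 22 -> lo=[6, 8, 14] (size 3, max 14) hi=[22, 28, 41] (size 3, min 22) -> median=18
Step 7: insert 9 -> lo=[6, 8, 9, 14] (size 4, max 14) hi=[22, 28, 41] (size 3, min 22) -> median=14
Step 8: insert 20 -> lo=[6, 8, 9, 14] (size 4, max 14) hi=[20, 22, 28, 41] (size 4, min 20) -> median=17
Step 9: insert 46 -> lo=[6, 8, 9, 14, 20] (size 5, max 20) hi=[22, 28, 41, 46] (size 4, min 22) -> median=20
Step 10: insert 22 -> lo=[6, 8, 9, 14, 20] (size 5, max 20) hi=[22, 22, 28, 41, 46] (size 5, min 22) -> median=21
Step 11: insert 35 -> lo=[6, 8, 9, 14, 20, 22] (size 6, max 22) hi=[22, 28, 35, 41, 46] (size 5, min 22) -> median=22
Step 12: insert 20 -> lo=[6, 8, 9, 14, 20, 20] (size 6, max 20) hi=[22, 22, 28, 35, 41, 46] (size 6, min 22) -> median=21
Step 13: insert 15 -> lo=[6, 8, 9, 14, 15, 20, 20] (size 7, max 20) hi=[22, 22, 28, 35, 41, 46] (size 6, min 22) -> median=20

Answer: 20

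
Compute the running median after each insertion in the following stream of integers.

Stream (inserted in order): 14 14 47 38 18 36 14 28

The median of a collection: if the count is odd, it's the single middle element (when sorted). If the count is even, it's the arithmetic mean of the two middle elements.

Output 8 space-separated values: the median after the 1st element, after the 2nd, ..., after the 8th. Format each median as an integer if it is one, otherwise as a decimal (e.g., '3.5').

Step 1: insert 14 -> lo=[14] (size 1, max 14) hi=[] (size 0) -> median=14
Step 2: insert 14 -> lo=[14] (size 1, max 14) hi=[14] (size 1, min 14) -> median=14
Step 3: insert 47 -> lo=[14, 14] (size 2, max 14) hi=[47] (size 1, min 47) -> median=14
Step 4: insert 38 -> lo=[14, 14] (size 2, max 14) hi=[38, 47] (size 2, min 38) -> median=26
Step 5: insert 18 -> lo=[14, 14, 18] (size 3, max 18) hi=[38, 47] (size 2, min 38) -> median=18
Step 6: insert 36 -> lo=[14, 14, 18] (size 3, max 18) hi=[36, 38, 47] (size 3, min 36) -> median=27
Step 7: insert 14 -> lo=[14, 14, 14, 18] (size 4, max 18) hi=[36, 38, 47] (size 3, min 36) -> median=18
Step 8: insert 28 -> lo=[14, 14, 14, 18] (size 4, max 18) hi=[28, 36, 38, 47] (size 4, min 28) -> median=23

Answer: 14 14 14 26 18 27 18 23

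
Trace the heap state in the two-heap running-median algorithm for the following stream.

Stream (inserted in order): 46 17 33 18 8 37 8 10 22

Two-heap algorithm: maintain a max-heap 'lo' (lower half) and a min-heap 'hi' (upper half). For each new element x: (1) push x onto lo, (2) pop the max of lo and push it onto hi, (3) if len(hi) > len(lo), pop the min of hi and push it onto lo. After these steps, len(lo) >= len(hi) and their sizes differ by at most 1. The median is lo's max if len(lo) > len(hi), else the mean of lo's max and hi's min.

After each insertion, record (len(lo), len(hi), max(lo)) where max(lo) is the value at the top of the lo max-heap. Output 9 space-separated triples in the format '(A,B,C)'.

Step 1: insert 46 -> lo=[46] hi=[] -> (len(lo)=1, len(hi)=0, max(lo)=46)
Step 2: insert 17 -> lo=[17] hi=[46] -> (len(lo)=1, len(hi)=1, max(lo)=17)
Step 3: insert 33 -> lo=[17, 33] hi=[46] -> (len(lo)=2, len(hi)=1, max(lo)=33)
Step 4: insert 18 -> lo=[17, 18] hi=[33, 46] -> (len(lo)=2, len(hi)=2, max(lo)=18)
Step 5: insert 8 -> lo=[8, 17, 18] hi=[33, 46] -> (len(lo)=3, len(hi)=2, max(lo)=18)
Step 6: insert 37 -> lo=[8, 17, 18] hi=[33, 37, 46] -> (len(lo)=3, len(hi)=3, max(lo)=18)
Step 7: insert 8 -> lo=[8, 8, 17, 18] hi=[33, 37, 46] -> (len(lo)=4, len(hi)=3, max(lo)=18)
Step 8: insert 10 -> lo=[8, 8, 10, 17] hi=[18, 33, 37, 46] -> (len(lo)=4, len(hi)=4, max(lo)=17)
Step 9: insert 22 -> lo=[8, 8, 10, 17, 18] hi=[22, 33, 37, 46] -> (len(lo)=5, len(hi)=4, max(lo)=18)

Answer: (1,0,46) (1,1,17) (2,1,33) (2,2,18) (3,2,18) (3,3,18) (4,3,18) (4,4,17) (5,4,18)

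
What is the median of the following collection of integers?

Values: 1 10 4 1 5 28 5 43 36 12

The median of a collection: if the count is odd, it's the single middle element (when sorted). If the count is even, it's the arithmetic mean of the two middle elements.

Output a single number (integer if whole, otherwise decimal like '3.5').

Step 1: insert 1 -> lo=[1] (size 1, max 1) hi=[] (size 0) -> median=1
Step 2: insert 10 -> lo=[1] (size 1, max 1) hi=[10] (size 1, min 10) -> median=5.5
Step 3: insert 4 -> lo=[1, 4] (size 2, max 4) hi=[10] (size 1, min 10) -> median=4
Step 4: insert 1 -> lo=[1, 1] (size 2, max 1) hi=[4, 10] (size 2, min 4) -> median=2.5
Step 5: insert 5 -> lo=[1, 1, 4] (size 3, max 4) hi=[5, 10] (size 2, min 5) -> median=4
Step 6: insert 28 -> lo=[1, 1, 4] (size 3, max 4) hi=[5, 10, 28] (size 3, min 5) -> median=4.5
Step 7: insert 5 -> lo=[1, 1, 4, 5] (size 4, max 5) hi=[5, 10, 28] (size 3, min 5) -> median=5
Step 8: insert 43 -> lo=[1, 1, 4, 5] (size 4, max 5) hi=[5, 10, 28, 43] (size 4, min 5) -> median=5
Step 9: insert 36 -> lo=[1, 1, 4, 5, 5] (size 5, max 5) hi=[10, 28, 36, 43] (size 4, min 10) -> median=5
Step 10: insert 12 -> lo=[1, 1, 4, 5, 5] (size 5, max 5) hi=[10, 12, 28, 36, 43] (size 5, min 10) -> median=7.5

Answer: 7.5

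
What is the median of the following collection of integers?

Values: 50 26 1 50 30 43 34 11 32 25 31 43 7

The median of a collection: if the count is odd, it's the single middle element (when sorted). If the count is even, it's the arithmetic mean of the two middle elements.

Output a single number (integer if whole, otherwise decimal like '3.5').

Step 1: insert 50 -> lo=[50] (size 1, max 50) hi=[] (size 0) -> median=50
Step 2: insert 26 -> lo=[26] (size 1, max 26) hi=[50] (size 1, min 50) -> median=38
Step 3: insert 1 -> lo=[1, 26] (size 2, max 26) hi=[50] (size 1, min 50) -> median=26
Step 4: insert 50 -> lo=[1, 26] (size 2, max 26) hi=[50, 50] (size 2, min 50) -> median=38
Step 5: insert 30 -> lo=[1, 26, 30] (size 3, max 30) hi=[50, 50] (size 2, min 50) -> median=30
Step 6: insert 43 -> lo=[1, 26, 30] (size 3, max 30) hi=[43, 50, 50] (size 3, min 43) -> median=36.5
Step 7: insert 34 -> lo=[1, 26, 30, 34] (size 4, max 34) hi=[43, 50, 50] (size 3, min 43) -> median=34
Step 8: insert 11 -> lo=[1, 11, 26, 30] (size 4, max 30) hi=[34, 43, 50, 50] (size 4, min 34) -> median=32
Step 9: insert 32 -> lo=[1, 11, 26, 30, 32] (size 5, max 32) hi=[34, 43, 50, 50] (size 4, min 34) -> median=32
Step 10: insert 25 -> lo=[1, 11, 25, 26, 30] (size 5, max 30) hi=[32, 34, 43, 50, 50] (size 5, min 32) -> median=31
Step 11: insert 31 -> lo=[1, 11, 25, 26, 30, 31] (size 6, max 31) hi=[32, 34, 43, 50, 50] (size 5, min 32) -> median=31
Step 12: insert 43 -> lo=[1, 11, 25, 26, 30, 31] (size 6, max 31) hi=[32, 34, 43, 43, 50, 50] (size 6, min 32) -> median=31.5
Step 13: insert 7 -> lo=[1, 7, 11, 25, 26, 30, 31] (size 7, max 31) hi=[32, 34, 43, 43, 50, 50] (size 6, min 32) -> median=31

Answer: 31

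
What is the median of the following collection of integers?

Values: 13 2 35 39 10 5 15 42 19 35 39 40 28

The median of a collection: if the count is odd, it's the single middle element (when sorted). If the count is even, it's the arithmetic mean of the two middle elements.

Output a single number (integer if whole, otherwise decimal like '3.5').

Step 1: insert 13 -> lo=[13] (size 1, max 13) hi=[] (size 0) -> median=13
Step 2: insert 2 -> lo=[2] (size 1, max 2) hi=[13] (size 1, min 13) -> median=7.5
Step 3: insert 35 -> lo=[2, 13] (size 2, max 13) hi=[35] (size 1, min 35) -> median=13
Step 4: insert 39 -> lo=[2, 13] (size 2, max 13) hi=[35, 39] (size 2, min 35) -> median=24
Step 5: insert 10 -> lo=[2, 10, 13] (size 3, max 13) hi=[35, 39] (size 2, min 35) -> median=13
Step 6: insert 5 -> lo=[2, 5, 10] (size 3, max 10) hi=[13, 35, 39] (size 3, min 13) -> median=11.5
Step 7: insert 15 -> lo=[2, 5, 10, 13] (size 4, max 13) hi=[15, 35, 39] (size 3, min 15) -> median=13
Step 8: insert 42 -> lo=[2, 5, 10, 13] (size 4, max 13) hi=[15, 35, 39, 42] (size 4, min 15) -> median=14
Step 9: insert 19 -> lo=[2, 5, 10, 13, 15] (size 5, max 15) hi=[19, 35, 39, 42] (size 4, min 19) -> median=15
Step 10: insert 35 -> lo=[2, 5, 10, 13, 15] (size 5, max 15) hi=[19, 35, 35, 39, 42] (size 5, min 19) -> median=17
Step 11: insert 39 -> lo=[2, 5, 10, 13, 15, 19] (size 6, max 19) hi=[35, 35, 39, 39, 42] (size 5, min 35) -> median=19
Step 12: insert 40 -> lo=[2, 5, 10, 13, 15, 19] (size 6, max 19) hi=[35, 35, 39, 39, 40, 42] (size 6, min 35) -> median=27
Step 13: insert 28 -> lo=[2, 5, 10, 13, 15, 19, 28] (size 7, max 28) hi=[35, 35, 39, 39, 40, 42] (size 6, min 35) -> median=28

Answer: 28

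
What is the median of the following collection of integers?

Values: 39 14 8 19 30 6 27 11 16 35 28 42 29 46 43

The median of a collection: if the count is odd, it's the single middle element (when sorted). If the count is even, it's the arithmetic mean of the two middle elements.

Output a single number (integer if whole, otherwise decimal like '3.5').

Step 1: insert 39 -> lo=[39] (size 1, max 39) hi=[] (size 0) -> median=39
Step 2: insert 14 -> lo=[14] (size 1, max 14) hi=[39] (size 1, min 39) -> median=26.5
Step 3: insert 8 -> lo=[8, 14] (size 2, max 14) hi=[39] (size 1, min 39) -> median=14
Step 4: insert 19 -> lo=[8, 14] (size 2, max 14) hi=[19, 39] (size 2, min 19) -> median=16.5
Step 5: insert 30 -> lo=[8, 14, 19] (size 3, max 19) hi=[30, 39] (size 2, min 30) -> median=19
Step 6: insert 6 -> lo=[6, 8, 14] (size 3, max 14) hi=[19, 30, 39] (size 3, min 19) -> median=16.5
Step 7: insert 27 -> lo=[6, 8, 14, 19] (size 4, max 19) hi=[27, 30, 39] (size 3, min 27) -> median=19
Step 8: insert 11 -> lo=[6, 8, 11, 14] (size 4, max 14) hi=[19, 27, 30, 39] (size 4, min 19) -> median=16.5
Step 9: insert 16 -> lo=[6, 8, 11, 14, 16] (size 5, max 16) hi=[19, 27, 30, 39] (size 4, min 19) -> median=16
Step 10: insert 35 -> lo=[6, 8, 11, 14, 16] (size 5, max 16) hi=[19, 27, 30, 35, 39] (size 5, min 19) -> median=17.5
Step 11: insert 28 -> lo=[6, 8, 11, 14, 16, 19] (size 6, max 19) hi=[27, 28, 30, 35, 39] (size 5, min 27) -> median=19
Step 12: insert 42 -> lo=[6, 8, 11, 14, 16, 19] (size 6, max 19) hi=[27, 28, 30, 35, 39, 42] (size 6, min 27) -> median=23
Step 13: insert 29 -> lo=[6, 8, 11, 14, 16, 19, 27] (size 7, max 27) hi=[28, 29, 30, 35, 39, 42] (size 6, min 28) -> median=27
Step 14: insert 46 -> lo=[6, 8, 11, 14, 16, 19, 27] (size 7, max 27) hi=[28, 29, 30, 35, 39, 42, 46] (size 7, min 28) -> median=27.5
Step 15: insert 43 -> lo=[6, 8, 11, 14, 16, 19, 27, 28] (size 8, max 28) hi=[29, 30, 35, 39, 42, 43, 46] (size 7, min 29) -> median=28

Answer: 28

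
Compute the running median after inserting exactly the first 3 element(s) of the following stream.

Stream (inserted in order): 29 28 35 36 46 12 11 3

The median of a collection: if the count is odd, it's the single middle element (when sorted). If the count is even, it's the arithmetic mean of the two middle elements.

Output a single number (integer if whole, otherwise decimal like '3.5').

Answer: 29

Derivation:
Step 1: insert 29 -> lo=[29] (size 1, max 29) hi=[] (size 0) -> median=29
Step 2: insert 28 -> lo=[28] (size 1, max 28) hi=[29] (size 1, min 29) -> median=28.5
Step 3: insert 35 -> lo=[28, 29] (size 2, max 29) hi=[35] (size 1, min 35) -> median=29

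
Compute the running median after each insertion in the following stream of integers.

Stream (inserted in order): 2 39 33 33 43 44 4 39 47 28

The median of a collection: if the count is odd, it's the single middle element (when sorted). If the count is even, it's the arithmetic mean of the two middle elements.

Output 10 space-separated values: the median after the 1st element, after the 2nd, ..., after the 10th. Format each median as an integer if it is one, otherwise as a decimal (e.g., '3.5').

Answer: 2 20.5 33 33 33 36 33 36 39 36

Derivation:
Step 1: insert 2 -> lo=[2] (size 1, max 2) hi=[] (size 0) -> median=2
Step 2: insert 39 -> lo=[2] (size 1, max 2) hi=[39] (size 1, min 39) -> median=20.5
Step 3: insert 33 -> lo=[2, 33] (size 2, max 33) hi=[39] (size 1, min 39) -> median=33
Step 4: insert 33 -> lo=[2, 33] (size 2, max 33) hi=[33, 39] (size 2, min 33) -> median=33
Step 5: insert 43 -> lo=[2, 33, 33] (size 3, max 33) hi=[39, 43] (size 2, min 39) -> median=33
Step 6: insert 44 -> lo=[2, 33, 33] (size 3, max 33) hi=[39, 43, 44] (size 3, min 39) -> median=36
Step 7: insert 4 -> lo=[2, 4, 33, 33] (size 4, max 33) hi=[39, 43, 44] (size 3, min 39) -> median=33
Step 8: insert 39 -> lo=[2, 4, 33, 33] (size 4, max 33) hi=[39, 39, 43, 44] (size 4, min 39) -> median=36
Step 9: insert 47 -> lo=[2, 4, 33, 33, 39] (size 5, max 39) hi=[39, 43, 44, 47] (size 4, min 39) -> median=39
Step 10: insert 28 -> lo=[2, 4, 28, 33, 33] (size 5, max 33) hi=[39, 39, 43, 44, 47] (size 5, min 39) -> median=36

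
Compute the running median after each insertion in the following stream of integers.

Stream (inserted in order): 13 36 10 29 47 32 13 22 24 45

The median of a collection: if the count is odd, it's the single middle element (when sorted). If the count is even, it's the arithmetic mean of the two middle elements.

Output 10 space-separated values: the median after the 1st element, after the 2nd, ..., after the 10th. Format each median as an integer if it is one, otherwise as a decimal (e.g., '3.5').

Answer: 13 24.5 13 21 29 30.5 29 25.5 24 26.5

Derivation:
Step 1: insert 13 -> lo=[13] (size 1, max 13) hi=[] (size 0) -> median=13
Step 2: insert 36 -> lo=[13] (size 1, max 13) hi=[36] (size 1, min 36) -> median=24.5
Step 3: insert 10 -> lo=[10, 13] (size 2, max 13) hi=[36] (size 1, min 36) -> median=13
Step 4: insert 29 -> lo=[10, 13] (size 2, max 13) hi=[29, 36] (size 2, min 29) -> median=21
Step 5: insert 47 -> lo=[10, 13, 29] (size 3, max 29) hi=[36, 47] (size 2, min 36) -> median=29
Step 6: insert 32 -> lo=[10, 13, 29] (size 3, max 29) hi=[32, 36, 47] (size 3, min 32) -> median=30.5
Step 7: insert 13 -> lo=[10, 13, 13, 29] (size 4, max 29) hi=[32, 36, 47] (size 3, min 32) -> median=29
Step 8: insert 22 -> lo=[10, 13, 13, 22] (size 4, max 22) hi=[29, 32, 36, 47] (size 4, min 29) -> median=25.5
Step 9: insert 24 -> lo=[10, 13, 13, 22, 24] (size 5, max 24) hi=[29, 32, 36, 47] (size 4, min 29) -> median=24
Step 10: insert 45 -> lo=[10, 13, 13, 22, 24] (size 5, max 24) hi=[29, 32, 36, 45, 47] (size 5, min 29) -> median=26.5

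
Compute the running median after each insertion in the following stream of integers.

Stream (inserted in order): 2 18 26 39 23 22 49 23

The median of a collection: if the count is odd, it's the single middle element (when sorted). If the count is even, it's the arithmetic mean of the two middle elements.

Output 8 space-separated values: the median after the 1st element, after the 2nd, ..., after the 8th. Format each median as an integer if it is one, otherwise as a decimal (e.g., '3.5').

Answer: 2 10 18 22 23 22.5 23 23

Derivation:
Step 1: insert 2 -> lo=[2] (size 1, max 2) hi=[] (size 0) -> median=2
Step 2: insert 18 -> lo=[2] (size 1, max 2) hi=[18] (size 1, min 18) -> median=10
Step 3: insert 26 -> lo=[2, 18] (size 2, max 18) hi=[26] (size 1, min 26) -> median=18
Step 4: insert 39 -> lo=[2, 18] (size 2, max 18) hi=[26, 39] (size 2, min 26) -> median=22
Step 5: insert 23 -> lo=[2, 18, 23] (size 3, max 23) hi=[26, 39] (size 2, min 26) -> median=23
Step 6: insert 22 -> lo=[2, 18, 22] (size 3, max 22) hi=[23, 26, 39] (size 3, min 23) -> median=22.5
Step 7: insert 49 -> lo=[2, 18, 22, 23] (size 4, max 23) hi=[26, 39, 49] (size 3, min 26) -> median=23
Step 8: insert 23 -> lo=[2, 18, 22, 23] (size 4, max 23) hi=[23, 26, 39, 49] (size 4, min 23) -> median=23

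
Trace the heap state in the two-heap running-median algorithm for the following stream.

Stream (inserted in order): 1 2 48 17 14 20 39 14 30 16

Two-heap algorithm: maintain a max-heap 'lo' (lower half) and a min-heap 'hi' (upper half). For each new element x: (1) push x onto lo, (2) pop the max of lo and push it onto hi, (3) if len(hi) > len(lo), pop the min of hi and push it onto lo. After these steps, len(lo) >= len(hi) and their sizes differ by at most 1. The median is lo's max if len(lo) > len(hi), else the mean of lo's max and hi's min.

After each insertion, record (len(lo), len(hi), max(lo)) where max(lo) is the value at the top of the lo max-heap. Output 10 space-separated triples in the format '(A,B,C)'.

Answer: (1,0,1) (1,1,1) (2,1,2) (2,2,2) (3,2,14) (3,3,14) (4,3,17) (4,4,14) (5,4,17) (5,5,16)

Derivation:
Step 1: insert 1 -> lo=[1] hi=[] -> (len(lo)=1, len(hi)=0, max(lo)=1)
Step 2: insert 2 -> lo=[1] hi=[2] -> (len(lo)=1, len(hi)=1, max(lo)=1)
Step 3: insert 48 -> lo=[1, 2] hi=[48] -> (len(lo)=2, len(hi)=1, max(lo)=2)
Step 4: insert 17 -> lo=[1, 2] hi=[17, 48] -> (len(lo)=2, len(hi)=2, max(lo)=2)
Step 5: insert 14 -> lo=[1, 2, 14] hi=[17, 48] -> (len(lo)=3, len(hi)=2, max(lo)=14)
Step 6: insert 20 -> lo=[1, 2, 14] hi=[17, 20, 48] -> (len(lo)=3, len(hi)=3, max(lo)=14)
Step 7: insert 39 -> lo=[1, 2, 14, 17] hi=[20, 39, 48] -> (len(lo)=4, len(hi)=3, max(lo)=17)
Step 8: insert 14 -> lo=[1, 2, 14, 14] hi=[17, 20, 39, 48] -> (len(lo)=4, len(hi)=4, max(lo)=14)
Step 9: insert 30 -> lo=[1, 2, 14, 14, 17] hi=[20, 30, 39, 48] -> (len(lo)=5, len(hi)=4, max(lo)=17)
Step 10: insert 16 -> lo=[1, 2, 14, 14, 16] hi=[17, 20, 30, 39, 48] -> (len(lo)=5, len(hi)=5, max(lo)=16)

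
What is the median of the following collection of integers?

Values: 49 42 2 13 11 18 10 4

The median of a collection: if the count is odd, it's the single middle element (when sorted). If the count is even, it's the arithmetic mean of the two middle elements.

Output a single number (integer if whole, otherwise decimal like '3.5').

Step 1: insert 49 -> lo=[49] (size 1, max 49) hi=[] (size 0) -> median=49
Step 2: insert 42 -> lo=[42] (size 1, max 42) hi=[49] (size 1, min 49) -> median=45.5
Step 3: insert 2 -> lo=[2, 42] (size 2, max 42) hi=[49] (size 1, min 49) -> median=42
Step 4: insert 13 -> lo=[2, 13] (size 2, max 13) hi=[42, 49] (size 2, min 42) -> median=27.5
Step 5: insert 11 -> lo=[2, 11, 13] (size 3, max 13) hi=[42, 49] (size 2, min 42) -> median=13
Step 6: insert 18 -> lo=[2, 11, 13] (size 3, max 13) hi=[18, 42, 49] (size 3, min 18) -> median=15.5
Step 7: insert 10 -> lo=[2, 10, 11, 13] (size 4, max 13) hi=[18, 42, 49] (size 3, min 18) -> median=13
Step 8: insert 4 -> lo=[2, 4, 10, 11] (size 4, max 11) hi=[13, 18, 42, 49] (size 4, min 13) -> median=12

Answer: 12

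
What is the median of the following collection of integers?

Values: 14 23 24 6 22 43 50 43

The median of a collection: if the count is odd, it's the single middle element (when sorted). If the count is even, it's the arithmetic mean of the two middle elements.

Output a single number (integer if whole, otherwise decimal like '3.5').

Answer: 23.5

Derivation:
Step 1: insert 14 -> lo=[14] (size 1, max 14) hi=[] (size 0) -> median=14
Step 2: insert 23 -> lo=[14] (size 1, max 14) hi=[23] (size 1, min 23) -> median=18.5
Step 3: insert 24 -> lo=[14, 23] (size 2, max 23) hi=[24] (size 1, min 24) -> median=23
Step 4: insert 6 -> lo=[6, 14] (size 2, max 14) hi=[23, 24] (size 2, min 23) -> median=18.5
Step 5: insert 22 -> lo=[6, 14, 22] (size 3, max 22) hi=[23, 24] (size 2, min 23) -> median=22
Step 6: insert 43 -> lo=[6, 14, 22] (size 3, max 22) hi=[23, 24, 43] (size 3, min 23) -> median=22.5
Step 7: insert 50 -> lo=[6, 14, 22, 23] (size 4, max 23) hi=[24, 43, 50] (size 3, min 24) -> median=23
Step 8: insert 43 -> lo=[6, 14, 22, 23] (size 4, max 23) hi=[24, 43, 43, 50] (size 4, min 24) -> median=23.5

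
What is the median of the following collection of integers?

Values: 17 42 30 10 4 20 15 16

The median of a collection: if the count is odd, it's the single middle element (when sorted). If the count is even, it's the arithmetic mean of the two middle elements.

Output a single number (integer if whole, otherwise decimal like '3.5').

Step 1: insert 17 -> lo=[17] (size 1, max 17) hi=[] (size 0) -> median=17
Step 2: insert 42 -> lo=[17] (size 1, max 17) hi=[42] (size 1, min 42) -> median=29.5
Step 3: insert 30 -> lo=[17, 30] (size 2, max 30) hi=[42] (size 1, min 42) -> median=30
Step 4: insert 10 -> lo=[10, 17] (size 2, max 17) hi=[30, 42] (size 2, min 30) -> median=23.5
Step 5: insert 4 -> lo=[4, 10, 17] (size 3, max 17) hi=[30, 42] (size 2, min 30) -> median=17
Step 6: insert 20 -> lo=[4, 10, 17] (size 3, max 17) hi=[20, 30, 42] (size 3, min 20) -> median=18.5
Step 7: insert 15 -> lo=[4, 10, 15, 17] (size 4, max 17) hi=[20, 30, 42] (size 3, min 20) -> median=17
Step 8: insert 16 -> lo=[4, 10, 15, 16] (size 4, max 16) hi=[17, 20, 30, 42] (size 4, min 17) -> median=16.5

Answer: 16.5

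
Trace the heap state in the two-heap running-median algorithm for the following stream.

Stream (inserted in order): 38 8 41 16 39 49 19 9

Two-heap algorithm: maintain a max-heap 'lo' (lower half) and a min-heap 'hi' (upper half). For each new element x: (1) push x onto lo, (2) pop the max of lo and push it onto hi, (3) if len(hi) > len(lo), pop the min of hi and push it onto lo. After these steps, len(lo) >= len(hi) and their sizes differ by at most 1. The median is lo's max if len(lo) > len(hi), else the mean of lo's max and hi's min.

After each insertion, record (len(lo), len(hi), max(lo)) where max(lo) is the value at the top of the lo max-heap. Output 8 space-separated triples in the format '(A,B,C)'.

Step 1: insert 38 -> lo=[38] hi=[] -> (len(lo)=1, len(hi)=0, max(lo)=38)
Step 2: insert 8 -> lo=[8] hi=[38] -> (len(lo)=1, len(hi)=1, max(lo)=8)
Step 3: insert 41 -> lo=[8, 38] hi=[41] -> (len(lo)=2, len(hi)=1, max(lo)=38)
Step 4: insert 16 -> lo=[8, 16] hi=[38, 41] -> (len(lo)=2, len(hi)=2, max(lo)=16)
Step 5: insert 39 -> lo=[8, 16, 38] hi=[39, 41] -> (len(lo)=3, len(hi)=2, max(lo)=38)
Step 6: insert 49 -> lo=[8, 16, 38] hi=[39, 41, 49] -> (len(lo)=3, len(hi)=3, max(lo)=38)
Step 7: insert 19 -> lo=[8, 16, 19, 38] hi=[39, 41, 49] -> (len(lo)=4, len(hi)=3, max(lo)=38)
Step 8: insert 9 -> lo=[8, 9, 16, 19] hi=[38, 39, 41, 49] -> (len(lo)=4, len(hi)=4, max(lo)=19)

Answer: (1,0,38) (1,1,8) (2,1,38) (2,2,16) (3,2,38) (3,3,38) (4,3,38) (4,4,19)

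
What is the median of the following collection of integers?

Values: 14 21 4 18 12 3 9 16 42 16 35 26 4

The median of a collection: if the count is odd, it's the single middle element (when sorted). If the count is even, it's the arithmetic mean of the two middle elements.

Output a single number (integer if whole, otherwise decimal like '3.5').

Step 1: insert 14 -> lo=[14] (size 1, max 14) hi=[] (size 0) -> median=14
Step 2: insert 21 -> lo=[14] (size 1, max 14) hi=[21] (size 1, min 21) -> median=17.5
Step 3: insert 4 -> lo=[4, 14] (size 2, max 14) hi=[21] (size 1, min 21) -> median=14
Step 4: insert 18 -> lo=[4, 14] (size 2, max 14) hi=[18, 21] (size 2, min 18) -> median=16
Step 5: insert 12 -> lo=[4, 12, 14] (size 3, max 14) hi=[18, 21] (size 2, min 18) -> median=14
Step 6: insert 3 -> lo=[3, 4, 12] (size 3, max 12) hi=[14, 18, 21] (size 3, min 14) -> median=13
Step 7: insert 9 -> lo=[3, 4, 9, 12] (size 4, max 12) hi=[14, 18, 21] (size 3, min 14) -> median=12
Step 8: insert 16 -> lo=[3, 4, 9, 12] (size 4, max 12) hi=[14, 16, 18, 21] (size 4, min 14) -> median=13
Step 9: insert 42 -> lo=[3, 4, 9, 12, 14] (size 5, max 14) hi=[16, 18, 21, 42] (size 4, min 16) -> median=14
Step 10: insert 16 -> lo=[3, 4, 9, 12, 14] (size 5, max 14) hi=[16, 16, 18, 21, 42] (size 5, min 16) -> median=15
Step 11: insert 35 -> lo=[3, 4, 9, 12, 14, 16] (size 6, max 16) hi=[16, 18, 21, 35, 42] (size 5, min 16) -> median=16
Step 12: insert 26 -> lo=[3, 4, 9, 12, 14, 16] (size 6, max 16) hi=[16, 18, 21, 26, 35, 42] (size 6, min 16) -> median=16
Step 13: insert 4 -> lo=[3, 4, 4, 9, 12, 14, 16] (size 7, max 16) hi=[16, 18, 21, 26, 35, 42] (size 6, min 16) -> median=16

Answer: 16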